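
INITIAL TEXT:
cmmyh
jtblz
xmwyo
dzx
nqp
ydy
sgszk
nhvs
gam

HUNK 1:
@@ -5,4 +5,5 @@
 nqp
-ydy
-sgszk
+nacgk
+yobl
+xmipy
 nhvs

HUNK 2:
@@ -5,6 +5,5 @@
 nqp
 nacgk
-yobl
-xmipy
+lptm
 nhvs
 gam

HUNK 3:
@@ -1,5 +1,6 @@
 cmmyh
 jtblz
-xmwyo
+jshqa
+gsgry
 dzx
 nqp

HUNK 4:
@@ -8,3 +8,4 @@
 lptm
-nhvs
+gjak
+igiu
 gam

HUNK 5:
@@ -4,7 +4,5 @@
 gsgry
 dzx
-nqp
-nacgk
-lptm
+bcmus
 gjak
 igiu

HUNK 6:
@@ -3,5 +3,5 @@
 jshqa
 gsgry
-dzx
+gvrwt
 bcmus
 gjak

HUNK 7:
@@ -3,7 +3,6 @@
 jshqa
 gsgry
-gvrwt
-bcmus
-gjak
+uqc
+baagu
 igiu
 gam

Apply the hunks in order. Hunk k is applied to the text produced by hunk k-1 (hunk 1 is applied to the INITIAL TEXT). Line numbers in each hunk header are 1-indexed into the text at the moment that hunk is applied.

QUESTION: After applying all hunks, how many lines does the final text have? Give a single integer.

Hunk 1: at line 5 remove [ydy,sgszk] add [nacgk,yobl,xmipy] -> 10 lines: cmmyh jtblz xmwyo dzx nqp nacgk yobl xmipy nhvs gam
Hunk 2: at line 5 remove [yobl,xmipy] add [lptm] -> 9 lines: cmmyh jtblz xmwyo dzx nqp nacgk lptm nhvs gam
Hunk 3: at line 1 remove [xmwyo] add [jshqa,gsgry] -> 10 lines: cmmyh jtblz jshqa gsgry dzx nqp nacgk lptm nhvs gam
Hunk 4: at line 8 remove [nhvs] add [gjak,igiu] -> 11 lines: cmmyh jtblz jshqa gsgry dzx nqp nacgk lptm gjak igiu gam
Hunk 5: at line 4 remove [nqp,nacgk,lptm] add [bcmus] -> 9 lines: cmmyh jtblz jshqa gsgry dzx bcmus gjak igiu gam
Hunk 6: at line 3 remove [dzx] add [gvrwt] -> 9 lines: cmmyh jtblz jshqa gsgry gvrwt bcmus gjak igiu gam
Hunk 7: at line 3 remove [gvrwt,bcmus,gjak] add [uqc,baagu] -> 8 lines: cmmyh jtblz jshqa gsgry uqc baagu igiu gam
Final line count: 8

Answer: 8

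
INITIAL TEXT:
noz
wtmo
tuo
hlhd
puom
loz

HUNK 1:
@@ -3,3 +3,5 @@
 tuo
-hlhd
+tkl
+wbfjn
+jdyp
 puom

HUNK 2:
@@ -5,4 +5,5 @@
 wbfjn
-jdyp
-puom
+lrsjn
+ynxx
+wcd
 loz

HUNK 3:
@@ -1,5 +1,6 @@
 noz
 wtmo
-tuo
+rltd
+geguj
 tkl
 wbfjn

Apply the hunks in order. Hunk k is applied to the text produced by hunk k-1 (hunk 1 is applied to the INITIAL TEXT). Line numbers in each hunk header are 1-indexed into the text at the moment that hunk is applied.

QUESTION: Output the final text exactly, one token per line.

Hunk 1: at line 3 remove [hlhd] add [tkl,wbfjn,jdyp] -> 8 lines: noz wtmo tuo tkl wbfjn jdyp puom loz
Hunk 2: at line 5 remove [jdyp,puom] add [lrsjn,ynxx,wcd] -> 9 lines: noz wtmo tuo tkl wbfjn lrsjn ynxx wcd loz
Hunk 3: at line 1 remove [tuo] add [rltd,geguj] -> 10 lines: noz wtmo rltd geguj tkl wbfjn lrsjn ynxx wcd loz

Answer: noz
wtmo
rltd
geguj
tkl
wbfjn
lrsjn
ynxx
wcd
loz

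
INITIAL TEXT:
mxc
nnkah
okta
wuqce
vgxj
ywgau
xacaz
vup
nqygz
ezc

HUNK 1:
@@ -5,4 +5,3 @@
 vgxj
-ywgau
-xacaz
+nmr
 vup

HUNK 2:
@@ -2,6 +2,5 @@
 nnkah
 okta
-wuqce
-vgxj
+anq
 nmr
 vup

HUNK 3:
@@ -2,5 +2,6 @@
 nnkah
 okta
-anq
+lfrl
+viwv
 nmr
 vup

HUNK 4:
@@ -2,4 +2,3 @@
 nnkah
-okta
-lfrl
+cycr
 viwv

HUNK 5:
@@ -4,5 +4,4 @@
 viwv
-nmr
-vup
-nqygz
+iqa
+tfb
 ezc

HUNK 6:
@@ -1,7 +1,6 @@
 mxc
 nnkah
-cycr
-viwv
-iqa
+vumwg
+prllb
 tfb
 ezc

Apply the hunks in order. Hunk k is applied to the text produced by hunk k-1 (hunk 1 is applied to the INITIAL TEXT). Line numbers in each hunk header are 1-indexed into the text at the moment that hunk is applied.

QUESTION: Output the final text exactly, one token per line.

Hunk 1: at line 5 remove [ywgau,xacaz] add [nmr] -> 9 lines: mxc nnkah okta wuqce vgxj nmr vup nqygz ezc
Hunk 2: at line 2 remove [wuqce,vgxj] add [anq] -> 8 lines: mxc nnkah okta anq nmr vup nqygz ezc
Hunk 3: at line 2 remove [anq] add [lfrl,viwv] -> 9 lines: mxc nnkah okta lfrl viwv nmr vup nqygz ezc
Hunk 4: at line 2 remove [okta,lfrl] add [cycr] -> 8 lines: mxc nnkah cycr viwv nmr vup nqygz ezc
Hunk 5: at line 4 remove [nmr,vup,nqygz] add [iqa,tfb] -> 7 lines: mxc nnkah cycr viwv iqa tfb ezc
Hunk 6: at line 1 remove [cycr,viwv,iqa] add [vumwg,prllb] -> 6 lines: mxc nnkah vumwg prllb tfb ezc

Answer: mxc
nnkah
vumwg
prllb
tfb
ezc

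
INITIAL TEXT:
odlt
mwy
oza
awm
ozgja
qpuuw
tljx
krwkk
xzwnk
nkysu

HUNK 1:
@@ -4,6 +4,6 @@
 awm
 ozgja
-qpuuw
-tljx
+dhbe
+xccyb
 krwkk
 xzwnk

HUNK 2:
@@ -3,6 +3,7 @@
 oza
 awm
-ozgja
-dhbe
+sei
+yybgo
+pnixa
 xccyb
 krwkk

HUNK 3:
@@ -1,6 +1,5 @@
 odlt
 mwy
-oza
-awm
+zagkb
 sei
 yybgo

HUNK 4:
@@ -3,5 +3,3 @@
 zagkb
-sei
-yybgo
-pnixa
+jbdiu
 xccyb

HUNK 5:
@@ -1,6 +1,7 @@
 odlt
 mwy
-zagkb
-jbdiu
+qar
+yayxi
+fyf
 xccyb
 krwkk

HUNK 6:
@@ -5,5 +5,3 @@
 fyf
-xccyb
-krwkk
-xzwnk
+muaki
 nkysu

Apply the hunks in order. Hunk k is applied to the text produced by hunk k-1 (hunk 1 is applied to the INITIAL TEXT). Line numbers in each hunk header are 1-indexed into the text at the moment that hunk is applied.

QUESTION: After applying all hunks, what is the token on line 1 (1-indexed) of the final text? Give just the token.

Answer: odlt

Derivation:
Hunk 1: at line 4 remove [qpuuw,tljx] add [dhbe,xccyb] -> 10 lines: odlt mwy oza awm ozgja dhbe xccyb krwkk xzwnk nkysu
Hunk 2: at line 3 remove [ozgja,dhbe] add [sei,yybgo,pnixa] -> 11 lines: odlt mwy oza awm sei yybgo pnixa xccyb krwkk xzwnk nkysu
Hunk 3: at line 1 remove [oza,awm] add [zagkb] -> 10 lines: odlt mwy zagkb sei yybgo pnixa xccyb krwkk xzwnk nkysu
Hunk 4: at line 3 remove [sei,yybgo,pnixa] add [jbdiu] -> 8 lines: odlt mwy zagkb jbdiu xccyb krwkk xzwnk nkysu
Hunk 5: at line 1 remove [zagkb,jbdiu] add [qar,yayxi,fyf] -> 9 lines: odlt mwy qar yayxi fyf xccyb krwkk xzwnk nkysu
Hunk 6: at line 5 remove [xccyb,krwkk,xzwnk] add [muaki] -> 7 lines: odlt mwy qar yayxi fyf muaki nkysu
Final line 1: odlt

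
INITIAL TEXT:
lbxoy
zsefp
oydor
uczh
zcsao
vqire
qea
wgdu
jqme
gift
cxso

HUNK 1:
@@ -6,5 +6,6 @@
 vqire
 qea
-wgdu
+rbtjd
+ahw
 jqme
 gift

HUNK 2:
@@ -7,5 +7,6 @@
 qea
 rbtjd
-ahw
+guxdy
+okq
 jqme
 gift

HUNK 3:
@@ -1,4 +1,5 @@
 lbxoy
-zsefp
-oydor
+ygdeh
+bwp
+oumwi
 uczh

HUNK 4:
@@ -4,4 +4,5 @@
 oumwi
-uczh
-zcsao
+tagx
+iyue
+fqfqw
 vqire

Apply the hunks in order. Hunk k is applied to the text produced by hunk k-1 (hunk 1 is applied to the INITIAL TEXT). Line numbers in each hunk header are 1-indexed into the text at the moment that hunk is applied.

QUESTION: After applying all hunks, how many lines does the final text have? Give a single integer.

Answer: 15

Derivation:
Hunk 1: at line 6 remove [wgdu] add [rbtjd,ahw] -> 12 lines: lbxoy zsefp oydor uczh zcsao vqire qea rbtjd ahw jqme gift cxso
Hunk 2: at line 7 remove [ahw] add [guxdy,okq] -> 13 lines: lbxoy zsefp oydor uczh zcsao vqire qea rbtjd guxdy okq jqme gift cxso
Hunk 3: at line 1 remove [zsefp,oydor] add [ygdeh,bwp,oumwi] -> 14 lines: lbxoy ygdeh bwp oumwi uczh zcsao vqire qea rbtjd guxdy okq jqme gift cxso
Hunk 4: at line 4 remove [uczh,zcsao] add [tagx,iyue,fqfqw] -> 15 lines: lbxoy ygdeh bwp oumwi tagx iyue fqfqw vqire qea rbtjd guxdy okq jqme gift cxso
Final line count: 15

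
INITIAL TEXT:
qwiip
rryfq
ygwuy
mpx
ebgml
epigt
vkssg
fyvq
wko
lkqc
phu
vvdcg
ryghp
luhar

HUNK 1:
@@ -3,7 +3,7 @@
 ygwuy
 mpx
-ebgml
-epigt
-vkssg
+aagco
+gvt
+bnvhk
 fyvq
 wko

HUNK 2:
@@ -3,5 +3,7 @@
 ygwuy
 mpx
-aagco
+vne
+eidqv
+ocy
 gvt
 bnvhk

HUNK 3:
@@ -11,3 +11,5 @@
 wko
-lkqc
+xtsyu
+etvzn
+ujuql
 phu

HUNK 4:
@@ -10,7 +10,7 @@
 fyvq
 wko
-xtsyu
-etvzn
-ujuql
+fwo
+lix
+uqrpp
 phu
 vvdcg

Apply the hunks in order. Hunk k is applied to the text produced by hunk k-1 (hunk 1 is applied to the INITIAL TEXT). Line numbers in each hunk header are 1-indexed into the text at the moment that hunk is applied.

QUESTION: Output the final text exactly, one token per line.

Hunk 1: at line 3 remove [ebgml,epigt,vkssg] add [aagco,gvt,bnvhk] -> 14 lines: qwiip rryfq ygwuy mpx aagco gvt bnvhk fyvq wko lkqc phu vvdcg ryghp luhar
Hunk 2: at line 3 remove [aagco] add [vne,eidqv,ocy] -> 16 lines: qwiip rryfq ygwuy mpx vne eidqv ocy gvt bnvhk fyvq wko lkqc phu vvdcg ryghp luhar
Hunk 3: at line 11 remove [lkqc] add [xtsyu,etvzn,ujuql] -> 18 lines: qwiip rryfq ygwuy mpx vne eidqv ocy gvt bnvhk fyvq wko xtsyu etvzn ujuql phu vvdcg ryghp luhar
Hunk 4: at line 10 remove [xtsyu,etvzn,ujuql] add [fwo,lix,uqrpp] -> 18 lines: qwiip rryfq ygwuy mpx vne eidqv ocy gvt bnvhk fyvq wko fwo lix uqrpp phu vvdcg ryghp luhar

Answer: qwiip
rryfq
ygwuy
mpx
vne
eidqv
ocy
gvt
bnvhk
fyvq
wko
fwo
lix
uqrpp
phu
vvdcg
ryghp
luhar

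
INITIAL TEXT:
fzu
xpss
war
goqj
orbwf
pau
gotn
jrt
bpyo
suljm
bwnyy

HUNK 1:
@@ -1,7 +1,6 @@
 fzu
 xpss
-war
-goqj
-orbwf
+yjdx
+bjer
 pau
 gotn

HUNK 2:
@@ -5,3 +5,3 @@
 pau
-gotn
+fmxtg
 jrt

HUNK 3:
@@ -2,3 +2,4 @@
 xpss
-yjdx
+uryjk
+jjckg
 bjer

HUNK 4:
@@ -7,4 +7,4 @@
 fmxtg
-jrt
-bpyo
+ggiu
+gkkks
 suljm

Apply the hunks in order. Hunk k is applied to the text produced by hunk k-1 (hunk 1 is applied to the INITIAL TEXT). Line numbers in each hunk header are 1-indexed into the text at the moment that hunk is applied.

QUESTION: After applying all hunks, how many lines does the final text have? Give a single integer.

Answer: 11

Derivation:
Hunk 1: at line 1 remove [war,goqj,orbwf] add [yjdx,bjer] -> 10 lines: fzu xpss yjdx bjer pau gotn jrt bpyo suljm bwnyy
Hunk 2: at line 5 remove [gotn] add [fmxtg] -> 10 lines: fzu xpss yjdx bjer pau fmxtg jrt bpyo suljm bwnyy
Hunk 3: at line 2 remove [yjdx] add [uryjk,jjckg] -> 11 lines: fzu xpss uryjk jjckg bjer pau fmxtg jrt bpyo suljm bwnyy
Hunk 4: at line 7 remove [jrt,bpyo] add [ggiu,gkkks] -> 11 lines: fzu xpss uryjk jjckg bjer pau fmxtg ggiu gkkks suljm bwnyy
Final line count: 11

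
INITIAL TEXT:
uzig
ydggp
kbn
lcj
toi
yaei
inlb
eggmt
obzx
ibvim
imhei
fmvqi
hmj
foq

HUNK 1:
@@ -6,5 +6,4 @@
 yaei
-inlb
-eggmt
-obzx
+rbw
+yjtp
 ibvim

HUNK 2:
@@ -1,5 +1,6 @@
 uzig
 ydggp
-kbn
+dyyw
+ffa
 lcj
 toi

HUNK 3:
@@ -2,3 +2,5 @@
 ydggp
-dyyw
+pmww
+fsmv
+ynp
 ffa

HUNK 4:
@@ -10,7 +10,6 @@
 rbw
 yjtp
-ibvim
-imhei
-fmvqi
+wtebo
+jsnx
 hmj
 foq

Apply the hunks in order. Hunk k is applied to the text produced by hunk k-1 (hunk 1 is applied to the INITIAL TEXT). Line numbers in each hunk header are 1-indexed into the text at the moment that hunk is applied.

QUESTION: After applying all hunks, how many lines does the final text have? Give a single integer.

Hunk 1: at line 6 remove [inlb,eggmt,obzx] add [rbw,yjtp] -> 13 lines: uzig ydggp kbn lcj toi yaei rbw yjtp ibvim imhei fmvqi hmj foq
Hunk 2: at line 1 remove [kbn] add [dyyw,ffa] -> 14 lines: uzig ydggp dyyw ffa lcj toi yaei rbw yjtp ibvim imhei fmvqi hmj foq
Hunk 3: at line 2 remove [dyyw] add [pmww,fsmv,ynp] -> 16 lines: uzig ydggp pmww fsmv ynp ffa lcj toi yaei rbw yjtp ibvim imhei fmvqi hmj foq
Hunk 4: at line 10 remove [ibvim,imhei,fmvqi] add [wtebo,jsnx] -> 15 lines: uzig ydggp pmww fsmv ynp ffa lcj toi yaei rbw yjtp wtebo jsnx hmj foq
Final line count: 15

Answer: 15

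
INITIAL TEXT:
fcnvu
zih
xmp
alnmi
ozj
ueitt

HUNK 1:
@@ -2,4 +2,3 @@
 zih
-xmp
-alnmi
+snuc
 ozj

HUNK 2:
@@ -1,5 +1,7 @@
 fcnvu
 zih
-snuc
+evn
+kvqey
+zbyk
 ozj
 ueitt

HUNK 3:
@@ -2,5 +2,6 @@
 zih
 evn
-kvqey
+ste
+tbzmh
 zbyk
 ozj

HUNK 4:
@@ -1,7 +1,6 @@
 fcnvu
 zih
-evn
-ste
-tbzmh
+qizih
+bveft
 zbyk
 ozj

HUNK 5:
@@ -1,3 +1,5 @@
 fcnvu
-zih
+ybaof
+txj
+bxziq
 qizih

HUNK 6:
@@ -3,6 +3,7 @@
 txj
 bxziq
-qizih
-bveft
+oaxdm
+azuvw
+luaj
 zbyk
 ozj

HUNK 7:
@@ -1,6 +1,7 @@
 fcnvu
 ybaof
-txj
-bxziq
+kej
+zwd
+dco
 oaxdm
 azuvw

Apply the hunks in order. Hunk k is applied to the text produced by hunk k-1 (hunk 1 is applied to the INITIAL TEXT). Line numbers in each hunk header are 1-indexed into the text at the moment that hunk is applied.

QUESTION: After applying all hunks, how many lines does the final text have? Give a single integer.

Hunk 1: at line 2 remove [xmp,alnmi] add [snuc] -> 5 lines: fcnvu zih snuc ozj ueitt
Hunk 2: at line 1 remove [snuc] add [evn,kvqey,zbyk] -> 7 lines: fcnvu zih evn kvqey zbyk ozj ueitt
Hunk 3: at line 2 remove [kvqey] add [ste,tbzmh] -> 8 lines: fcnvu zih evn ste tbzmh zbyk ozj ueitt
Hunk 4: at line 1 remove [evn,ste,tbzmh] add [qizih,bveft] -> 7 lines: fcnvu zih qizih bveft zbyk ozj ueitt
Hunk 5: at line 1 remove [zih] add [ybaof,txj,bxziq] -> 9 lines: fcnvu ybaof txj bxziq qizih bveft zbyk ozj ueitt
Hunk 6: at line 3 remove [qizih,bveft] add [oaxdm,azuvw,luaj] -> 10 lines: fcnvu ybaof txj bxziq oaxdm azuvw luaj zbyk ozj ueitt
Hunk 7: at line 1 remove [txj,bxziq] add [kej,zwd,dco] -> 11 lines: fcnvu ybaof kej zwd dco oaxdm azuvw luaj zbyk ozj ueitt
Final line count: 11

Answer: 11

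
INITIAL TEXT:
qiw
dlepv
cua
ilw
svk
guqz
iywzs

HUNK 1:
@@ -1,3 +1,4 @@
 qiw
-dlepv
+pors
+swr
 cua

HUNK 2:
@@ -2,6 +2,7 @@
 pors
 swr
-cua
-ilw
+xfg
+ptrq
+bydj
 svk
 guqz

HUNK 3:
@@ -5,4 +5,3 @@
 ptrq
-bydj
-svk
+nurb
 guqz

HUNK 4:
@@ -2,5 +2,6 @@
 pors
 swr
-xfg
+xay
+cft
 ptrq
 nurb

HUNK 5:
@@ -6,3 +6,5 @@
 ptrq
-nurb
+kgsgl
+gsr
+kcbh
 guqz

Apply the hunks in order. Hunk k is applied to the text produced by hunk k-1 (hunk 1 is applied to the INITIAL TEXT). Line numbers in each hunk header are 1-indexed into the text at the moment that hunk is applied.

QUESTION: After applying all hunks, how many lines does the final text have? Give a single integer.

Answer: 11

Derivation:
Hunk 1: at line 1 remove [dlepv] add [pors,swr] -> 8 lines: qiw pors swr cua ilw svk guqz iywzs
Hunk 2: at line 2 remove [cua,ilw] add [xfg,ptrq,bydj] -> 9 lines: qiw pors swr xfg ptrq bydj svk guqz iywzs
Hunk 3: at line 5 remove [bydj,svk] add [nurb] -> 8 lines: qiw pors swr xfg ptrq nurb guqz iywzs
Hunk 4: at line 2 remove [xfg] add [xay,cft] -> 9 lines: qiw pors swr xay cft ptrq nurb guqz iywzs
Hunk 5: at line 6 remove [nurb] add [kgsgl,gsr,kcbh] -> 11 lines: qiw pors swr xay cft ptrq kgsgl gsr kcbh guqz iywzs
Final line count: 11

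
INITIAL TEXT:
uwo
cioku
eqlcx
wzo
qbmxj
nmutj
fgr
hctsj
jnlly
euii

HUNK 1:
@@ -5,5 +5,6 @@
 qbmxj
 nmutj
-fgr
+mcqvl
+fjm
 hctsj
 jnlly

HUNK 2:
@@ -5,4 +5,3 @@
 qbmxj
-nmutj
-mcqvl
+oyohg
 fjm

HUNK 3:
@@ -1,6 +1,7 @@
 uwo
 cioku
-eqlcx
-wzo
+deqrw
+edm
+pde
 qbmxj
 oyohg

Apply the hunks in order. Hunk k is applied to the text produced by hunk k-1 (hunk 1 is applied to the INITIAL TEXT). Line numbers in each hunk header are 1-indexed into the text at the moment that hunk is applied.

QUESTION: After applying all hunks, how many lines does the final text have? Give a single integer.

Hunk 1: at line 5 remove [fgr] add [mcqvl,fjm] -> 11 lines: uwo cioku eqlcx wzo qbmxj nmutj mcqvl fjm hctsj jnlly euii
Hunk 2: at line 5 remove [nmutj,mcqvl] add [oyohg] -> 10 lines: uwo cioku eqlcx wzo qbmxj oyohg fjm hctsj jnlly euii
Hunk 3: at line 1 remove [eqlcx,wzo] add [deqrw,edm,pde] -> 11 lines: uwo cioku deqrw edm pde qbmxj oyohg fjm hctsj jnlly euii
Final line count: 11

Answer: 11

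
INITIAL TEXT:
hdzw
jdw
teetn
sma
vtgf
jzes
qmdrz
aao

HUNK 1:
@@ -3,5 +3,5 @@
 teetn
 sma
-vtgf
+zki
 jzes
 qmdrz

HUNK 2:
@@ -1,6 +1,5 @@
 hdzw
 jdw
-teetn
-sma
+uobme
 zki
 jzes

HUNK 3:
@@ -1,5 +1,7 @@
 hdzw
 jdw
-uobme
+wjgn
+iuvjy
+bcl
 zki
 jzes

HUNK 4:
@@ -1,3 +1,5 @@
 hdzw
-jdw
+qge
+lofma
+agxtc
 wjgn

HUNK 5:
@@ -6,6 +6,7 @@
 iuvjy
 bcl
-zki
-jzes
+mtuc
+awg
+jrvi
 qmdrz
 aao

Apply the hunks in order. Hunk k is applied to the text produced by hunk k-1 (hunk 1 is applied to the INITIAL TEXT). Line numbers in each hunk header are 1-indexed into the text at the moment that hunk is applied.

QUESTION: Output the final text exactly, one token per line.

Hunk 1: at line 3 remove [vtgf] add [zki] -> 8 lines: hdzw jdw teetn sma zki jzes qmdrz aao
Hunk 2: at line 1 remove [teetn,sma] add [uobme] -> 7 lines: hdzw jdw uobme zki jzes qmdrz aao
Hunk 3: at line 1 remove [uobme] add [wjgn,iuvjy,bcl] -> 9 lines: hdzw jdw wjgn iuvjy bcl zki jzes qmdrz aao
Hunk 4: at line 1 remove [jdw] add [qge,lofma,agxtc] -> 11 lines: hdzw qge lofma agxtc wjgn iuvjy bcl zki jzes qmdrz aao
Hunk 5: at line 6 remove [zki,jzes] add [mtuc,awg,jrvi] -> 12 lines: hdzw qge lofma agxtc wjgn iuvjy bcl mtuc awg jrvi qmdrz aao

Answer: hdzw
qge
lofma
agxtc
wjgn
iuvjy
bcl
mtuc
awg
jrvi
qmdrz
aao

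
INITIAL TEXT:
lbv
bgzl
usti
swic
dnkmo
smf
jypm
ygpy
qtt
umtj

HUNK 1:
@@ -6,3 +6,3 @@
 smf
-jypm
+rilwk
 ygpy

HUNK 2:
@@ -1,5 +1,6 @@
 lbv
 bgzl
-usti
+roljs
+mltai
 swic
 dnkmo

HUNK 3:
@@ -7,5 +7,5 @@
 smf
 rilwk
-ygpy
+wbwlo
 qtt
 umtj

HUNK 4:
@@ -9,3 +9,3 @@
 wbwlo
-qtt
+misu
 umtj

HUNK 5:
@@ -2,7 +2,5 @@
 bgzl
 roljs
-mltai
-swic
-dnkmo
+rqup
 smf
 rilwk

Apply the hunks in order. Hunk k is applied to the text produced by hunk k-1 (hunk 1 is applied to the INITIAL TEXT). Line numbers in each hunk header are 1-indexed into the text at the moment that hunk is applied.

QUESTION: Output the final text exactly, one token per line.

Hunk 1: at line 6 remove [jypm] add [rilwk] -> 10 lines: lbv bgzl usti swic dnkmo smf rilwk ygpy qtt umtj
Hunk 2: at line 1 remove [usti] add [roljs,mltai] -> 11 lines: lbv bgzl roljs mltai swic dnkmo smf rilwk ygpy qtt umtj
Hunk 3: at line 7 remove [ygpy] add [wbwlo] -> 11 lines: lbv bgzl roljs mltai swic dnkmo smf rilwk wbwlo qtt umtj
Hunk 4: at line 9 remove [qtt] add [misu] -> 11 lines: lbv bgzl roljs mltai swic dnkmo smf rilwk wbwlo misu umtj
Hunk 5: at line 2 remove [mltai,swic,dnkmo] add [rqup] -> 9 lines: lbv bgzl roljs rqup smf rilwk wbwlo misu umtj

Answer: lbv
bgzl
roljs
rqup
smf
rilwk
wbwlo
misu
umtj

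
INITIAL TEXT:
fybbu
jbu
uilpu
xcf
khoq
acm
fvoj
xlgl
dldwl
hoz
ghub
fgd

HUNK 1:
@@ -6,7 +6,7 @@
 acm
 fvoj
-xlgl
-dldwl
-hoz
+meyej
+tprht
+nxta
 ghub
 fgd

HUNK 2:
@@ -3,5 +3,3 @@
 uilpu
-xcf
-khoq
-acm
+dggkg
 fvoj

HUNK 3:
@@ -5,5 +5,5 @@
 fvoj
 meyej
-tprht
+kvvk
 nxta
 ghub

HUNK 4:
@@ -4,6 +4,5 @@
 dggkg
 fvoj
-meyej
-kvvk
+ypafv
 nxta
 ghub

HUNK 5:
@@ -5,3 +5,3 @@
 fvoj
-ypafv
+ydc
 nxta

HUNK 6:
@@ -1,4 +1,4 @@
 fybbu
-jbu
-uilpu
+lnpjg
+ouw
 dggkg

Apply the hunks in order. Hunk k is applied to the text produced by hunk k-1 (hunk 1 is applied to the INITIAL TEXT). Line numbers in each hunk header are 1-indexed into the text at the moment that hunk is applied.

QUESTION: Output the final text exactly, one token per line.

Hunk 1: at line 6 remove [xlgl,dldwl,hoz] add [meyej,tprht,nxta] -> 12 lines: fybbu jbu uilpu xcf khoq acm fvoj meyej tprht nxta ghub fgd
Hunk 2: at line 3 remove [xcf,khoq,acm] add [dggkg] -> 10 lines: fybbu jbu uilpu dggkg fvoj meyej tprht nxta ghub fgd
Hunk 3: at line 5 remove [tprht] add [kvvk] -> 10 lines: fybbu jbu uilpu dggkg fvoj meyej kvvk nxta ghub fgd
Hunk 4: at line 4 remove [meyej,kvvk] add [ypafv] -> 9 lines: fybbu jbu uilpu dggkg fvoj ypafv nxta ghub fgd
Hunk 5: at line 5 remove [ypafv] add [ydc] -> 9 lines: fybbu jbu uilpu dggkg fvoj ydc nxta ghub fgd
Hunk 6: at line 1 remove [jbu,uilpu] add [lnpjg,ouw] -> 9 lines: fybbu lnpjg ouw dggkg fvoj ydc nxta ghub fgd

Answer: fybbu
lnpjg
ouw
dggkg
fvoj
ydc
nxta
ghub
fgd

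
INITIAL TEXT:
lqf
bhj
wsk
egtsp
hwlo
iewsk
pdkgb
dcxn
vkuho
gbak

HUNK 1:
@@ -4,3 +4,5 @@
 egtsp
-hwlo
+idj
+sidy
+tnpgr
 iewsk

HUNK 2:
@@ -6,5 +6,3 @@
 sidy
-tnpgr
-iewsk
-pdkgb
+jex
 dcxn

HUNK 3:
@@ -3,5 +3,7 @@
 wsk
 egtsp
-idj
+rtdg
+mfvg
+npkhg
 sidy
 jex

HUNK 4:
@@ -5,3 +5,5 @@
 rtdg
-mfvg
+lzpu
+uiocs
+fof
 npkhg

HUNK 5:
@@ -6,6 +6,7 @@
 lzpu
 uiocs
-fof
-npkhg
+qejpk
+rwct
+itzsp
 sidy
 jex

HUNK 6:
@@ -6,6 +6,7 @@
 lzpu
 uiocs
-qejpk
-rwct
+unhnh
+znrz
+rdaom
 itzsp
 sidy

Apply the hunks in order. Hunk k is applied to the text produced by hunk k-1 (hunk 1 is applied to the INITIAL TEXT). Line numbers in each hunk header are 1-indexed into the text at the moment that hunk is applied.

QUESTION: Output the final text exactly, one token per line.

Answer: lqf
bhj
wsk
egtsp
rtdg
lzpu
uiocs
unhnh
znrz
rdaom
itzsp
sidy
jex
dcxn
vkuho
gbak

Derivation:
Hunk 1: at line 4 remove [hwlo] add [idj,sidy,tnpgr] -> 12 lines: lqf bhj wsk egtsp idj sidy tnpgr iewsk pdkgb dcxn vkuho gbak
Hunk 2: at line 6 remove [tnpgr,iewsk,pdkgb] add [jex] -> 10 lines: lqf bhj wsk egtsp idj sidy jex dcxn vkuho gbak
Hunk 3: at line 3 remove [idj] add [rtdg,mfvg,npkhg] -> 12 lines: lqf bhj wsk egtsp rtdg mfvg npkhg sidy jex dcxn vkuho gbak
Hunk 4: at line 5 remove [mfvg] add [lzpu,uiocs,fof] -> 14 lines: lqf bhj wsk egtsp rtdg lzpu uiocs fof npkhg sidy jex dcxn vkuho gbak
Hunk 5: at line 6 remove [fof,npkhg] add [qejpk,rwct,itzsp] -> 15 lines: lqf bhj wsk egtsp rtdg lzpu uiocs qejpk rwct itzsp sidy jex dcxn vkuho gbak
Hunk 6: at line 6 remove [qejpk,rwct] add [unhnh,znrz,rdaom] -> 16 lines: lqf bhj wsk egtsp rtdg lzpu uiocs unhnh znrz rdaom itzsp sidy jex dcxn vkuho gbak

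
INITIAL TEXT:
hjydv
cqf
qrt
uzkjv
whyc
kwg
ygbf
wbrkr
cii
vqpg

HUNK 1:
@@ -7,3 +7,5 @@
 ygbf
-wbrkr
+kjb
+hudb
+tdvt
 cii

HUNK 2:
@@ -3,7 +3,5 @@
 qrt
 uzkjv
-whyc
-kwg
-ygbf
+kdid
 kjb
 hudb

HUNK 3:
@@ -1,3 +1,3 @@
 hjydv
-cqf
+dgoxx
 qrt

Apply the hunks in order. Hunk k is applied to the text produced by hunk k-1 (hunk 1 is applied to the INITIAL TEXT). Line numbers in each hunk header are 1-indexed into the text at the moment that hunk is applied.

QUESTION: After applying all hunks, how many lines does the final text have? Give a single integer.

Hunk 1: at line 7 remove [wbrkr] add [kjb,hudb,tdvt] -> 12 lines: hjydv cqf qrt uzkjv whyc kwg ygbf kjb hudb tdvt cii vqpg
Hunk 2: at line 3 remove [whyc,kwg,ygbf] add [kdid] -> 10 lines: hjydv cqf qrt uzkjv kdid kjb hudb tdvt cii vqpg
Hunk 3: at line 1 remove [cqf] add [dgoxx] -> 10 lines: hjydv dgoxx qrt uzkjv kdid kjb hudb tdvt cii vqpg
Final line count: 10

Answer: 10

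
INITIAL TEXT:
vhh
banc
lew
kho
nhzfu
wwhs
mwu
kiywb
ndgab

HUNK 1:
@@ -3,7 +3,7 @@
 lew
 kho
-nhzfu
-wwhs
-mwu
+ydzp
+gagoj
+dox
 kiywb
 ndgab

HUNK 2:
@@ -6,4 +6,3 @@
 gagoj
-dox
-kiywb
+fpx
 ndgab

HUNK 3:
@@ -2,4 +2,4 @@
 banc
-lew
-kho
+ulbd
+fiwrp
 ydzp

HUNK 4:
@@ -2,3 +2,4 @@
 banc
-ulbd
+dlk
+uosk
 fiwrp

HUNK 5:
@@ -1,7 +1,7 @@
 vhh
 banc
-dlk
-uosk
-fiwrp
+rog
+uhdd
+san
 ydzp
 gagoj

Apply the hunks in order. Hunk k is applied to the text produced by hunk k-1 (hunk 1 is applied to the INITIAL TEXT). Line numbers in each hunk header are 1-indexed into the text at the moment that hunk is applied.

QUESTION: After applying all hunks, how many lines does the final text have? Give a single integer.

Hunk 1: at line 3 remove [nhzfu,wwhs,mwu] add [ydzp,gagoj,dox] -> 9 lines: vhh banc lew kho ydzp gagoj dox kiywb ndgab
Hunk 2: at line 6 remove [dox,kiywb] add [fpx] -> 8 lines: vhh banc lew kho ydzp gagoj fpx ndgab
Hunk 3: at line 2 remove [lew,kho] add [ulbd,fiwrp] -> 8 lines: vhh banc ulbd fiwrp ydzp gagoj fpx ndgab
Hunk 4: at line 2 remove [ulbd] add [dlk,uosk] -> 9 lines: vhh banc dlk uosk fiwrp ydzp gagoj fpx ndgab
Hunk 5: at line 1 remove [dlk,uosk,fiwrp] add [rog,uhdd,san] -> 9 lines: vhh banc rog uhdd san ydzp gagoj fpx ndgab
Final line count: 9

Answer: 9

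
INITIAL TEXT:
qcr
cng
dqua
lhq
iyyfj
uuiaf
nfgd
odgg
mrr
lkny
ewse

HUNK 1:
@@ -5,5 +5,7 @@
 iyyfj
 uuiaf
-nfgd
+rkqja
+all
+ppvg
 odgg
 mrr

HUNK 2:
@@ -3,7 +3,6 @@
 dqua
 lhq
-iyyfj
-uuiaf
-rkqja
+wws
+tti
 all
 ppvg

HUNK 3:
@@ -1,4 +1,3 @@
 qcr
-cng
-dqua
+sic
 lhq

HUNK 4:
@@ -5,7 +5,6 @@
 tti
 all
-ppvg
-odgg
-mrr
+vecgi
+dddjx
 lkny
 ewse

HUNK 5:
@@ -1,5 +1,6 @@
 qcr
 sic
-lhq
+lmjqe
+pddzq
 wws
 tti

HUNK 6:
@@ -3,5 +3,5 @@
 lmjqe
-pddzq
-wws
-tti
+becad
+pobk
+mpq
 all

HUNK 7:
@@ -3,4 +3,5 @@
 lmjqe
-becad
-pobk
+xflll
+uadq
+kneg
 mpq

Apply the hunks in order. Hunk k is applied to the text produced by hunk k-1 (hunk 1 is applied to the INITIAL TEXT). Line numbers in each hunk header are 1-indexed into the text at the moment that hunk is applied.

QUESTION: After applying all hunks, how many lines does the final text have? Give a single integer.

Answer: 12

Derivation:
Hunk 1: at line 5 remove [nfgd] add [rkqja,all,ppvg] -> 13 lines: qcr cng dqua lhq iyyfj uuiaf rkqja all ppvg odgg mrr lkny ewse
Hunk 2: at line 3 remove [iyyfj,uuiaf,rkqja] add [wws,tti] -> 12 lines: qcr cng dqua lhq wws tti all ppvg odgg mrr lkny ewse
Hunk 3: at line 1 remove [cng,dqua] add [sic] -> 11 lines: qcr sic lhq wws tti all ppvg odgg mrr lkny ewse
Hunk 4: at line 5 remove [ppvg,odgg,mrr] add [vecgi,dddjx] -> 10 lines: qcr sic lhq wws tti all vecgi dddjx lkny ewse
Hunk 5: at line 1 remove [lhq] add [lmjqe,pddzq] -> 11 lines: qcr sic lmjqe pddzq wws tti all vecgi dddjx lkny ewse
Hunk 6: at line 3 remove [pddzq,wws,tti] add [becad,pobk,mpq] -> 11 lines: qcr sic lmjqe becad pobk mpq all vecgi dddjx lkny ewse
Hunk 7: at line 3 remove [becad,pobk] add [xflll,uadq,kneg] -> 12 lines: qcr sic lmjqe xflll uadq kneg mpq all vecgi dddjx lkny ewse
Final line count: 12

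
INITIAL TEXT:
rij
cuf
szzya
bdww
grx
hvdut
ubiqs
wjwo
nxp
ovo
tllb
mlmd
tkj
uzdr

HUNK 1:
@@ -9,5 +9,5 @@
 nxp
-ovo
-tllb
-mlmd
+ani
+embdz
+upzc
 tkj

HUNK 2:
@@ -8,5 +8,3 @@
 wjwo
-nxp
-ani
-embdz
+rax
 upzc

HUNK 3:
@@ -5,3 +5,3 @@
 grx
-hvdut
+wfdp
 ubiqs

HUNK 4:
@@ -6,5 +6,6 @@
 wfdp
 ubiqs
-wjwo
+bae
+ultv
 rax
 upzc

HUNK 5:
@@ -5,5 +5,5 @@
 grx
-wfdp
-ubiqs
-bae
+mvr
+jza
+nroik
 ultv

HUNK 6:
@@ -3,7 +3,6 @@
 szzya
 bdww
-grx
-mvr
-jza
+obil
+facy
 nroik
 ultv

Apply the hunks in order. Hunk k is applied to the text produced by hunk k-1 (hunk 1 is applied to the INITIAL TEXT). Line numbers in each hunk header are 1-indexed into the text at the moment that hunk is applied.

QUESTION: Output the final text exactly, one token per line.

Hunk 1: at line 9 remove [ovo,tllb,mlmd] add [ani,embdz,upzc] -> 14 lines: rij cuf szzya bdww grx hvdut ubiqs wjwo nxp ani embdz upzc tkj uzdr
Hunk 2: at line 8 remove [nxp,ani,embdz] add [rax] -> 12 lines: rij cuf szzya bdww grx hvdut ubiqs wjwo rax upzc tkj uzdr
Hunk 3: at line 5 remove [hvdut] add [wfdp] -> 12 lines: rij cuf szzya bdww grx wfdp ubiqs wjwo rax upzc tkj uzdr
Hunk 4: at line 6 remove [wjwo] add [bae,ultv] -> 13 lines: rij cuf szzya bdww grx wfdp ubiqs bae ultv rax upzc tkj uzdr
Hunk 5: at line 5 remove [wfdp,ubiqs,bae] add [mvr,jza,nroik] -> 13 lines: rij cuf szzya bdww grx mvr jza nroik ultv rax upzc tkj uzdr
Hunk 6: at line 3 remove [grx,mvr,jza] add [obil,facy] -> 12 lines: rij cuf szzya bdww obil facy nroik ultv rax upzc tkj uzdr

Answer: rij
cuf
szzya
bdww
obil
facy
nroik
ultv
rax
upzc
tkj
uzdr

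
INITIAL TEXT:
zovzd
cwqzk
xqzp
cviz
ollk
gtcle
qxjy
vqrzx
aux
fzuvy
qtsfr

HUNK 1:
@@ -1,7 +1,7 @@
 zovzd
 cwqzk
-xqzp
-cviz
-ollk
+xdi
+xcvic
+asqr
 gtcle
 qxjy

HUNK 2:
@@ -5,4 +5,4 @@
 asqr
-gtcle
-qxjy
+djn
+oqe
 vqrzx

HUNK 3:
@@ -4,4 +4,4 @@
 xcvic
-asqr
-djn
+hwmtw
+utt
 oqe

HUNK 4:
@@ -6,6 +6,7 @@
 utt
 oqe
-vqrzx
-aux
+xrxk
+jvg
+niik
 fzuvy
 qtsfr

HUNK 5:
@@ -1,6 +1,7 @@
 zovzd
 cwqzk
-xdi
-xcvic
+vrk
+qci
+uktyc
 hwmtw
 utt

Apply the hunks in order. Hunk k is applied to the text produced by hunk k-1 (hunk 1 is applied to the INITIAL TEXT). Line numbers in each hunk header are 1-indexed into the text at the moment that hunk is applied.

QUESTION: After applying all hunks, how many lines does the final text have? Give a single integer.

Hunk 1: at line 1 remove [xqzp,cviz,ollk] add [xdi,xcvic,asqr] -> 11 lines: zovzd cwqzk xdi xcvic asqr gtcle qxjy vqrzx aux fzuvy qtsfr
Hunk 2: at line 5 remove [gtcle,qxjy] add [djn,oqe] -> 11 lines: zovzd cwqzk xdi xcvic asqr djn oqe vqrzx aux fzuvy qtsfr
Hunk 3: at line 4 remove [asqr,djn] add [hwmtw,utt] -> 11 lines: zovzd cwqzk xdi xcvic hwmtw utt oqe vqrzx aux fzuvy qtsfr
Hunk 4: at line 6 remove [vqrzx,aux] add [xrxk,jvg,niik] -> 12 lines: zovzd cwqzk xdi xcvic hwmtw utt oqe xrxk jvg niik fzuvy qtsfr
Hunk 5: at line 1 remove [xdi,xcvic] add [vrk,qci,uktyc] -> 13 lines: zovzd cwqzk vrk qci uktyc hwmtw utt oqe xrxk jvg niik fzuvy qtsfr
Final line count: 13

Answer: 13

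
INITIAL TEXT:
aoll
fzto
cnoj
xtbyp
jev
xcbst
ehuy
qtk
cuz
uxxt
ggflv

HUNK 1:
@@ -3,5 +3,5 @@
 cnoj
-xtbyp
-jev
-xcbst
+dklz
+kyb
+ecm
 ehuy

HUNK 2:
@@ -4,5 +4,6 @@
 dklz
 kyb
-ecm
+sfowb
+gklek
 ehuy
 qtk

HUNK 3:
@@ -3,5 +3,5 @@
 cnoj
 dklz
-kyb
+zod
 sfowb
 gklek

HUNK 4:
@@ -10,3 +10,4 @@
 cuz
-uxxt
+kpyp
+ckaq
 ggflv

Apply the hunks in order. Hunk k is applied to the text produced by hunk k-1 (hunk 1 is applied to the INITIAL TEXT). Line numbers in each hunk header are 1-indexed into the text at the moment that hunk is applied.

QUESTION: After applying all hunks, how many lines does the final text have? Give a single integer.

Answer: 13

Derivation:
Hunk 1: at line 3 remove [xtbyp,jev,xcbst] add [dklz,kyb,ecm] -> 11 lines: aoll fzto cnoj dklz kyb ecm ehuy qtk cuz uxxt ggflv
Hunk 2: at line 4 remove [ecm] add [sfowb,gklek] -> 12 lines: aoll fzto cnoj dklz kyb sfowb gklek ehuy qtk cuz uxxt ggflv
Hunk 3: at line 3 remove [kyb] add [zod] -> 12 lines: aoll fzto cnoj dklz zod sfowb gklek ehuy qtk cuz uxxt ggflv
Hunk 4: at line 10 remove [uxxt] add [kpyp,ckaq] -> 13 lines: aoll fzto cnoj dklz zod sfowb gklek ehuy qtk cuz kpyp ckaq ggflv
Final line count: 13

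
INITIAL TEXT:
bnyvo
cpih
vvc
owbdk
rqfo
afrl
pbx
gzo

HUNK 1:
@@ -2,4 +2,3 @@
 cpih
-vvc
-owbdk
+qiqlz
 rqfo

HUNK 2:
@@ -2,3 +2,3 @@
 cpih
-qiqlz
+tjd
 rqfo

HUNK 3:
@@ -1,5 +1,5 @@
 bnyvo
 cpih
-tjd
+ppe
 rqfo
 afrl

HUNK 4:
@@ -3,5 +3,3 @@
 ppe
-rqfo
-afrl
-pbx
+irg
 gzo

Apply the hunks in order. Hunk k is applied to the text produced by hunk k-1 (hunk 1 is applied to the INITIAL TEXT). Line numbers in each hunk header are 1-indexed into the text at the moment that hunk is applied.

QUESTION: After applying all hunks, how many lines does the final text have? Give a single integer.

Hunk 1: at line 2 remove [vvc,owbdk] add [qiqlz] -> 7 lines: bnyvo cpih qiqlz rqfo afrl pbx gzo
Hunk 2: at line 2 remove [qiqlz] add [tjd] -> 7 lines: bnyvo cpih tjd rqfo afrl pbx gzo
Hunk 3: at line 1 remove [tjd] add [ppe] -> 7 lines: bnyvo cpih ppe rqfo afrl pbx gzo
Hunk 4: at line 3 remove [rqfo,afrl,pbx] add [irg] -> 5 lines: bnyvo cpih ppe irg gzo
Final line count: 5

Answer: 5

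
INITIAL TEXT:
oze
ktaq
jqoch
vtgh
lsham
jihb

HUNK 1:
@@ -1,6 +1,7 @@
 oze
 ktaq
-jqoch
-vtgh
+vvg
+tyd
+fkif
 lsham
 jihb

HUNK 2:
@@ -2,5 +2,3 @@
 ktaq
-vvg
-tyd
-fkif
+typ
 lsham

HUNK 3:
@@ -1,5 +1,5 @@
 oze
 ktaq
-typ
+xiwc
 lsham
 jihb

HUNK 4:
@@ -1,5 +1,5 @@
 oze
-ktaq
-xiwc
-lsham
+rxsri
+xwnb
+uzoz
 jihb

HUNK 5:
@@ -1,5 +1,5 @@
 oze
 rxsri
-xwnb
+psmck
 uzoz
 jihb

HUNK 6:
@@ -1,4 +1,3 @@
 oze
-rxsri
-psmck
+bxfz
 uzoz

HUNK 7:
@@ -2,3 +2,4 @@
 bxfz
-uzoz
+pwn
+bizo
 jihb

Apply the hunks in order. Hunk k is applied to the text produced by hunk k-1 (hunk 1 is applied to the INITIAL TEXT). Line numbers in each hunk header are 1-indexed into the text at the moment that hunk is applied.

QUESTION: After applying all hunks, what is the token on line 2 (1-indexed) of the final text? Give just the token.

Answer: bxfz

Derivation:
Hunk 1: at line 1 remove [jqoch,vtgh] add [vvg,tyd,fkif] -> 7 lines: oze ktaq vvg tyd fkif lsham jihb
Hunk 2: at line 2 remove [vvg,tyd,fkif] add [typ] -> 5 lines: oze ktaq typ lsham jihb
Hunk 3: at line 1 remove [typ] add [xiwc] -> 5 lines: oze ktaq xiwc lsham jihb
Hunk 4: at line 1 remove [ktaq,xiwc,lsham] add [rxsri,xwnb,uzoz] -> 5 lines: oze rxsri xwnb uzoz jihb
Hunk 5: at line 1 remove [xwnb] add [psmck] -> 5 lines: oze rxsri psmck uzoz jihb
Hunk 6: at line 1 remove [rxsri,psmck] add [bxfz] -> 4 lines: oze bxfz uzoz jihb
Hunk 7: at line 2 remove [uzoz] add [pwn,bizo] -> 5 lines: oze bxfz pwn bizo jihb
Final line 2: bxfz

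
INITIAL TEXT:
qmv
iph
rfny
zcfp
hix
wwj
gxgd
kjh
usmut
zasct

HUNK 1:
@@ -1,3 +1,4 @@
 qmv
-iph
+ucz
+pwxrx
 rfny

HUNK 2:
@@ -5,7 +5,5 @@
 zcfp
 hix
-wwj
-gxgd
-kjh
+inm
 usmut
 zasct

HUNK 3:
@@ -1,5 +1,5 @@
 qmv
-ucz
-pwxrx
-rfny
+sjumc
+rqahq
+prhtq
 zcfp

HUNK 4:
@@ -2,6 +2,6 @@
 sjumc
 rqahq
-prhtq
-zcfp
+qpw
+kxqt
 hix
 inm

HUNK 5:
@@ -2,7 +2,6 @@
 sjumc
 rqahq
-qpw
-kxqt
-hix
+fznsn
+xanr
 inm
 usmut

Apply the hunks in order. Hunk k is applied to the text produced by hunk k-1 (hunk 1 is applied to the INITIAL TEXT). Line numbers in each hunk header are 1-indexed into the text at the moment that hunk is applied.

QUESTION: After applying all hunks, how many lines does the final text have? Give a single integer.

Answer: 8

Derivation:
Hunk 1: at line 1 remove [iph] add [ucz,pwxrx] -> 11 lines: qmv ucz pwxrx rfny zcfp hix wwj gxgd kjh usmut zasct
Hunk 2: at line 5 remove [wwj,gxgd,kjh] add [inm] -> 9 lines: qmv ucz pwxrx rfny zcfp hix inm usmut zasct
Hunk 3: at line 1 remove [ucz,pwxrx,rfny] add [sjumc,rqahq,prhtq] -> 9 lines: qmv sjumc rqahq prhtq zcfp hix inm usmut zasct
Hunk 4: at line 2 remove [prhtq,zcfp] add [qpw,kxqt] -> 9 lines: qmv sjumc rqahq qpw kxqt hix inm usmut zasct
Hunk 5: at line 2 remove [qpw,kxqt,hix] add [fznsn,xanr] -> 8 lines: qmv sjumc rqahq fznsn xanr inm usmut zasct
Final line count: 8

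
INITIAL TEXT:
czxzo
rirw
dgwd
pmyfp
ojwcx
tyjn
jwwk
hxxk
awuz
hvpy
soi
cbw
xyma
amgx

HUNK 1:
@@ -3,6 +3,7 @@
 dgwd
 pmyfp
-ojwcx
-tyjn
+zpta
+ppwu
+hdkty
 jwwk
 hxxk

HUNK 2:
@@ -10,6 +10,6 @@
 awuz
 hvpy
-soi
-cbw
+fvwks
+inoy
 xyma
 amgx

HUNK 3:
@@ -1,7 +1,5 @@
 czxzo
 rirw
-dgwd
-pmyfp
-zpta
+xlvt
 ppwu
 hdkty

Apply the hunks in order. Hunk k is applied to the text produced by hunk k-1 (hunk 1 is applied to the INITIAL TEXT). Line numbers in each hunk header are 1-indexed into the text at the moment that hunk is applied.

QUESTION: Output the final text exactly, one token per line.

Hunk 1: at line 3 remove [ojwcx,tyjn] add [zpta,ppwu,hdkty] -> 15 lines: czxzo rirw dgwd pmyfp zpta ppwu hdkty jwwk hxxk awuz hvpy soi cbw xyma amgx
Hunk 2: at line 10 remove [soi,cbw] add [fvwks,inoy] -> 15 lines: czxzo rirw dgwd pmyfp zpta ppwu hdkty jwwk hxxk awuz hvpy fvwks inoy xyma amgx
Hunk 3: at line 1 remove [dgwd,pmyfp,zpta] add [xlvt] -> 13 lines: czxzo rirw xlvt ppwu hdkty jwwk hxxk awuz hvpy fvwks inoy xyma amgx

Answer: czxzo
rirw
xlvt
ppwu
hdkty
jwwk
hxxk
awuz
hvpy
fvwks
inoy
xyma
amgx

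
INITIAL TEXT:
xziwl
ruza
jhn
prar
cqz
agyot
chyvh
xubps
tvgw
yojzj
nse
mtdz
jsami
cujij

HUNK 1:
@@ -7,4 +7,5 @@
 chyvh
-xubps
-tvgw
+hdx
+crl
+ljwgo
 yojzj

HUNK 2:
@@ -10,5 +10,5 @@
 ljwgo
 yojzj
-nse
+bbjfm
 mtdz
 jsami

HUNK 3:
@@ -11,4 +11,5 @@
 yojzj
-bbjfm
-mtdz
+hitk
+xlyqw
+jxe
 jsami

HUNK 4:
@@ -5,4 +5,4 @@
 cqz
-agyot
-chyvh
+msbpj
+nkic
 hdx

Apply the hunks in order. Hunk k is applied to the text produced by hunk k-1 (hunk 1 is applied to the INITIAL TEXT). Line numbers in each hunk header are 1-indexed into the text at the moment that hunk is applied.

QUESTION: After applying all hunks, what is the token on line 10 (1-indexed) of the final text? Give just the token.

Answer: ljwgo

Derivation:
Hunk 1: at line 7 remove [xubps,tvgw] add [hdx,crl,ljwgo] -> 15 lines: xziwl ruza jhn prar cqz agyot chyvh hdx crl ljwgo yojzj nse mtdz jsami cujij
Hunk 2: at line 10 remove [nse] add [bbjfm] -> 15 lines: xziwl ruza jhn prar cqz agyot chyvh hdx crl ljwgo yojzj bbjfm mtdz jsami cujij
Hunk 3: at line 11 remove [bbjfm,mtdz] add [hitk,xlyqw,jxe] -> 16 lines: xziwl ruza jhn prar cqz agyot chyvh hdx crl ljwgo yojzj hitk xlyqw jxe jsami cujij
Hunk 4: at line 5 remove [agyot,chyvh] add [msbpj,nkic] -> 16 lines: xziwl ruza jhn prar cqz msbpj nkic hdx crl ljwgo yojzj hitk xlyqw jxe jsami cujij
Final line 10: ljwgo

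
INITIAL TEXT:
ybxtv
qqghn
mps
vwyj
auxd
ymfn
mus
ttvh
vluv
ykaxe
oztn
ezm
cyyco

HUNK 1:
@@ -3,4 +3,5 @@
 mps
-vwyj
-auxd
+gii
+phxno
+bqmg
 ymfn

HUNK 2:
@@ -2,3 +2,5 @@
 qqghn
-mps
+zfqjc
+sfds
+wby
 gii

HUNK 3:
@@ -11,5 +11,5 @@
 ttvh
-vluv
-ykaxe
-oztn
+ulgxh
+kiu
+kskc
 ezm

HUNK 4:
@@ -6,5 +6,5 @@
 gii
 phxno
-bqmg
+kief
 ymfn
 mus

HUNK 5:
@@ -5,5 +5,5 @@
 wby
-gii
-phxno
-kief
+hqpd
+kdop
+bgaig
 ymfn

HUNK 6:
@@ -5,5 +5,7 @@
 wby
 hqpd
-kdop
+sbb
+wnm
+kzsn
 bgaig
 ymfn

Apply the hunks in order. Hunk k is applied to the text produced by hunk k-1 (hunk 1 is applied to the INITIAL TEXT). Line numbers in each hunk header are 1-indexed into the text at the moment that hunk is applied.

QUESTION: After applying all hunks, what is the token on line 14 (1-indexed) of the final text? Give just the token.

Hunk 1: at line 3 remove [vwyj,auxd] add [gii,phxno,bqmg] -> 14 lines: ybxtv qqghn mps gii phxno bqmg ymfn mus ttvh vluv ykaxe oztn ezm cyyco
Hunk 2: at line 2 remove [mps] add [zfqjc,sfds,wby] -> 16 lines: ybxtv qqghn zfqjc sfds wby gii phxno bqmg ymfn mus ttvh vluv ykaxe oztn ezm cyyco
Hunk 3: at line 11 remove [vluv,ykaxe,oztn] add [ulgxh,kiu,kskc] -> 16 lines: ybxtv qqghn zfqjc sfds wby gii phxno bqmg ymfn mus ttvh ulgxh kiu kskc ezm cyyco
Hunk 4: at line 6 remove [bqmg] add [kief] -> 16 lines: ybxtv qqghn zfqjc sfds wby gii phxno kief ymfn mus ttvh ulgxh kiu kskc ezm cyyco
Hunk 5: at line 5 remove [gii,phxno,kief] add [hqpd,kdop,bgaig] -> 16 lines: ybxtv qqghn zfqjc sfds wby hqpd kdop bgaig ymfn mus ttvh ulgxh kiu kskc ezm cyyco
Hunk 6: at line 5 remove [kdop] add [sbb,wnm,kzsn] -> 18 lines: ybxtv qqghn zfqjc sfds wby hqpd sbb wnm kzsn bgaig ymfn mus ttvh ulgxh kiu kskc ezm cyyco
Final line 14: ulgxh

Answer: ulgxh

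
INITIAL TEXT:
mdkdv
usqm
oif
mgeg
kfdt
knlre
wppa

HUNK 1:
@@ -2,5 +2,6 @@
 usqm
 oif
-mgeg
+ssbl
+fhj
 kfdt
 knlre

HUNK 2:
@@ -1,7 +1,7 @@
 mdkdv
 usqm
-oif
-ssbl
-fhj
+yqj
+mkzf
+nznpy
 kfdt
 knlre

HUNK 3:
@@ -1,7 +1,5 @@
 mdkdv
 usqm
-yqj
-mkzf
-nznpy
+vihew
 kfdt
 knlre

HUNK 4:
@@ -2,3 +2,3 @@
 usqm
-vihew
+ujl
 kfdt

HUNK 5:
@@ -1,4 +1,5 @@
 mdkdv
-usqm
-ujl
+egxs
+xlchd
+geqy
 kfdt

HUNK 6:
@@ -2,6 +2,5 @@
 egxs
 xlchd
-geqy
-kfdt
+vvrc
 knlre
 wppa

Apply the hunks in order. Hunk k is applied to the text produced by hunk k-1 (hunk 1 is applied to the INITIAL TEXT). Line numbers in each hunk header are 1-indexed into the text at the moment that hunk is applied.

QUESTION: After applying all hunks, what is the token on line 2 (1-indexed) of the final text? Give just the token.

Answer: egxs

Derivation:
Hunk 1: at line 2 remove [mgeg] add [ssbl,fhj] -> 8 lines: mdkdv usqm oif ssbl fhj kfdt knlre wppa
Hunk 2: at line 1 remove [oif,ssbl,fhj] add [yqj,mkzf,nznpy] -> 8 lines: mdkdv usqm yqj mkzf nznpy kfdt knlre wppa
Hunk 3: at line 1 remove [yqj,mkzf,nznpy] add [vihew] -> 6 lines: mdkdv usqm vihew kfdt knlre wppa
Hunk 4: at line 2 remove [vihew] add [ujl] -> 6 lines: mdkdv usqm ujl kfdt knlre wppa
Hunk 5: at line 1 remove [usqm,ujl] add [egxs,xlchd,geqy] -> 7 lines: mdkdv egxs xlchd geqy kfdt knlre wppa
Hunk 6: at line 2 remove [geqy,kfdt] add [vvrc] -> 6 lines: mdkdv egxs xlchd vvrc knlre wppa
Final line 2: egxs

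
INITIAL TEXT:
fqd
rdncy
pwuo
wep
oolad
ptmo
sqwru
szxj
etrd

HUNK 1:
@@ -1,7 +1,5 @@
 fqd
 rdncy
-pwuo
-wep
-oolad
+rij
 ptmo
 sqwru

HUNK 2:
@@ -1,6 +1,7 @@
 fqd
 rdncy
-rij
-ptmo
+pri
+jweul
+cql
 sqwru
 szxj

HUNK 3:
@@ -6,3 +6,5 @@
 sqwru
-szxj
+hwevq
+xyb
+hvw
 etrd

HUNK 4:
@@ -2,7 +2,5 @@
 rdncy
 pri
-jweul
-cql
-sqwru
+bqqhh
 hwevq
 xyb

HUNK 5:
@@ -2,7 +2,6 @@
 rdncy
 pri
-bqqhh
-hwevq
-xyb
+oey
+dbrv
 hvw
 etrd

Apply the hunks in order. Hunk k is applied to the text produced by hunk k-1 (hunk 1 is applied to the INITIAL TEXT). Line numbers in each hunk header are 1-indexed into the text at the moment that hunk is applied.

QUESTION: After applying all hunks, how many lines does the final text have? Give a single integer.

Answer: 7

Derivation:
Hunk 1: at line 1 remove [pwuo,wep,oolad] add [rij] -> 7 lines: fqd rdncy rij ptmo sqwru szxj etrd
Hunk 2: at line 1 remove [rij,ptmo] add [pri,jweul,cql] -> 8 lines: fqd rdncy pri jweul cql sqwru szxj etrd
Hunk 3: at line 6 remove [szxj] add [hwevq,xyb,hvw] -> 10 lines: fqd rdncy pri jweul cql sqwru hwevq xyb hvw etrd
Hunk 4: at line 2 remove [jweul,cql,sqwru] add [bqqhh] -> 8 lines: fqd rdncy pri bqqhh hwevq xyb hvw etrd
Hunk 5: at line 2 remove [bqqhh,hwevq,xyb] add [oey,dbrv] -> 7 lines: fqd rdncy pri oey dbrv hvw etrd
Final line count: 7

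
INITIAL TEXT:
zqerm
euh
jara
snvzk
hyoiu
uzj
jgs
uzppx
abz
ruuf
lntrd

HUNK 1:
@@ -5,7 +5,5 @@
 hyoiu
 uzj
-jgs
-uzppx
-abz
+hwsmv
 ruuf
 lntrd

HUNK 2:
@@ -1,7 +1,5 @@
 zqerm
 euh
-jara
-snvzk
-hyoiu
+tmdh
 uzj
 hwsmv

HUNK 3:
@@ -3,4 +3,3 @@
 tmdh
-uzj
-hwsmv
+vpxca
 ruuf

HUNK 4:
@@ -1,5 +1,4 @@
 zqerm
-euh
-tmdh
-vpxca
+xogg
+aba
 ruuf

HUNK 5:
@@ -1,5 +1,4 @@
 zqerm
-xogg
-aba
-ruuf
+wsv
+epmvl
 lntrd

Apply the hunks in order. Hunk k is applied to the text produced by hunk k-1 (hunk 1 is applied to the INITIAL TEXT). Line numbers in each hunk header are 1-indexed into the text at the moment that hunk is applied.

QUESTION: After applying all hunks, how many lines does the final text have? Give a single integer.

Hunk 1: at line 5 remove [jgs,uzppx,abz] add [hwsmv] -> 9 lines: zqerm euh jara snvzk hyoiu uzj hwsmv ruuf lntrd
Hunk 2: at line 1 remove [jara,snvzk,hyoiu] add [tmdh] -> 7 lines: zqerm euh tmdh uzj hwsmv ruuf lntrd
Hunk 3: at line 3 remove [uzj,hwsmv] add [vpxca] -> 6 lines: zqerm euh tmdh vpxca ruuf lntrd
Hunk 4: at line 1 remove [euh,tmdh,vpxca] add [xogg,aba] -> 5 lines: zqerm xogg aba ruuf lntrd
Hunk 5: at line 1 remove [xogg,aba,ruuf] add [wsv,epmvl] -> 4 lines: zqerm wsv epmvl lntrd
Final line count: 4

Answer: 4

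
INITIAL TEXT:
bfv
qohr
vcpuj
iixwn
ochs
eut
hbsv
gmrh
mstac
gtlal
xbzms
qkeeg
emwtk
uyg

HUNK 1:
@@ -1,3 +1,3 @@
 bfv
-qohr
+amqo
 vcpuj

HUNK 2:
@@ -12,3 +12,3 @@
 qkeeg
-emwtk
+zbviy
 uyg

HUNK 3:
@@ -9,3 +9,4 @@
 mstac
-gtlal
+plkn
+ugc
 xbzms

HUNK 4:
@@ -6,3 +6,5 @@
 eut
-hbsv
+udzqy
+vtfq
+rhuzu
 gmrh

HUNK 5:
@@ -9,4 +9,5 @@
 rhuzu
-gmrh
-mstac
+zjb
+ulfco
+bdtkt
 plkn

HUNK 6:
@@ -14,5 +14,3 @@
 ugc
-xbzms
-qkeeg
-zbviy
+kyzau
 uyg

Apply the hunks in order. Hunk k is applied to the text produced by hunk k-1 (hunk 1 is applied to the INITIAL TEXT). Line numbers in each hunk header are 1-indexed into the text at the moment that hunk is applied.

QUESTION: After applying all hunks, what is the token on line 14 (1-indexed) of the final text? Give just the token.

Hunk 1: at line 1 remove [qohr] add [amqo] -> 14 lines: bfv amqo vcpuj iixwn ochs eut hbsv gmrh mstac gtlal xbzms qkeeg emwtk uyg
Hunk 2: at line 12 remove [emwtk] add [zbviy] -> 14 lines: bfv amqo vcpuj iixwn ochs eut hbsv gmrh mstac gtlal xbzms qkeeg zbviy uyg
Hunk 3: at line 9 remove [gtlal] add [plkn,ugc] -> 15 lines: bfv amqo vcpuj iixwn ochs eut hbsv gmrh mstac plkn ugc xbzms qkeeg zbviy uyg
Hunk 4: at line 6 remove [hbsv] add [udzqy,vtfq,rhuzu] -> 17 lines: bfv amqo vcpuj iixwn ochs eut udzqy vtfq rhuzu gmrh mstac plkn ugc xbzms qkeeg zbviy uyg
Hunk 5: at line 9 remove [gmrh,mstac] add [zjb,ulfco,bdtkt] -> 18 lines: bfv amqo vcpuj iixwn ochs eut udzqy vtfq rhuzu zjb ulfco bdtkt plkn ugc xbzms qkeeg zbviy uyg
Hunk 6: at line 14 remove [xbzms,qkeeg,zbviy] add [kyzau] -> 16 lines: bfv amqo vcpuj iixwn ochs eut udzqy vtfq rhuzu zjb ulfco bdtkt plkn ugc kyzau uyg
Final line 14: ugc

Answer: ugc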